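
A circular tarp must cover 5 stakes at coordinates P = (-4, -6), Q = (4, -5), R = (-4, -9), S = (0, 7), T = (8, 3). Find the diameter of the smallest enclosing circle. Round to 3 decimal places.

17.385

A smallest enclosing disk is always determined by at most three of the input points on its boundary.
The minimum enclosing circle is determined by three boundary points: R, S, T.
Their circumcentre is (2/3, -5/3) with r² = 680/9.
The farthest remaining point P is at distance² 365/9 ≤ 680/9.
Diameter = 2r = 2√(680/9) ≈ 17.385.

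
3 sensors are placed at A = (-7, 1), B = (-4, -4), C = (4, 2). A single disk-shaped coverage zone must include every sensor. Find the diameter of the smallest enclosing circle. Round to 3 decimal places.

11.104

Side lengths²: AB² = 34, AC² = 122, BC² = 100.
Since AC² = 122 < 100 + 34 = 134, the triangle is acute, so the smallest enclosing circle is the circumcircle.
Circumcentre = (-42/29, 27/29), r² = 25925/841.
Diameter = 2r = 2√(25925/841) ≈ 11.104.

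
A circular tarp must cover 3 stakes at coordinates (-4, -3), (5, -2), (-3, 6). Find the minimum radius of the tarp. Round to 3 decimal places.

Call the three points A, B, C in the order given.
Side lengths²: AB² = 82, AC² = 82, BC² = 128.
Since BC² = 128 < 82 + 82 = 164, the triangle is acute, so the smallest enclosing circle is the circumcircle.
Circumcentre = (0.1, 1.1), r² = 33.62.
r = √(33.62) ≈ 5.798.

5.798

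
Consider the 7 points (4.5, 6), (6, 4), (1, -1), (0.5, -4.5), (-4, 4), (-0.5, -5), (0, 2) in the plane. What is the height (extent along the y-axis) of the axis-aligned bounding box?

11

max y = 6, min y = -5, so height = 11.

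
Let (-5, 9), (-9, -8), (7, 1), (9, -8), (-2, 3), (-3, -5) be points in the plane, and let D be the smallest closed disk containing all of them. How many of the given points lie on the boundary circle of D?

The minimum enclosing circle of a finite set is fixed by two of the points (as a diameter) or three (as a circumcircle).
The minimum enclosing circle is determined by three boundary points: (-5, 9), (-9, -8), (9, -8).
Their circumcentre is (0, -39/34) with r² = 147925/1156.
The farthest remaining point (7, 1) is at distance² 61973/1156 ≤ 147925/1156.
The points at distance exactly r from the centre are (-5, 9), (-9, -8), (9, -8) — 3 points.

3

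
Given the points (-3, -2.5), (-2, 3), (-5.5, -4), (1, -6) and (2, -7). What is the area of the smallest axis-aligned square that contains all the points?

100

The bounding box has width 7.5 and height 10.
An axis-aligned square enclosing the set must have side ≥ max(width, height).
So the minimum side is max(7.5, 10) = 10.
Area = 10² = 100.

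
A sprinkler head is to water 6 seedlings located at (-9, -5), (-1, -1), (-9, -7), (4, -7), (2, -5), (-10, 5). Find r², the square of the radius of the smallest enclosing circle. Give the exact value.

85

By Welzl's lemma the MEC is supported by two points (diametrically opposite) or three points (on a circumcircle).
The farthest pair is (4, -7)–(-10, 5) with squared distance 340. The circle on this segment as diameter has centre (-3, -1) and r² = 340/4 = 85.
Check (-9, -5): distance² to centre = 52 ≤ 85, so it lies inside.
All remaining points lie in this disk, and no smaller disk contains both endpoints, so this is the minimum enclosing circle.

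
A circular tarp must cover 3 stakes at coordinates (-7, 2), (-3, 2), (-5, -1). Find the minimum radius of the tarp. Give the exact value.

13/6

Call the three points A, B, C in the order given.
Side lengths²: AB² = 16, AC² = 13, BC² = 13.
Since AB² = 16 < 13 + 13 = 26, the triangle is acute, so the smallest enclosing circle is the circumcircle.
Circumcentre = (-5, 7/6), r² = 169/36.
r = √(169/36) = 13/6.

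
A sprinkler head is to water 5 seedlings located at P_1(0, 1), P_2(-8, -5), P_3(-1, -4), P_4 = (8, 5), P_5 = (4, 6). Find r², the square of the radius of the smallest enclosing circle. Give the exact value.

By Welzl's lemma the MEC is supported by two points (diametrically opposite) or three points (on a circumcircle).
The farthest pair is P_2–P_4 with squared distance 356. The circle on this segment as diameter has centre (0, 0) and r² = 356/4 = 89.
Check P_1: distance² to centre = 1 ≤ 89, so it lies inside.
All remaining points lie in this disk, and no smaller disk contains both endpoints, so this is the minimum enclosing circle.

89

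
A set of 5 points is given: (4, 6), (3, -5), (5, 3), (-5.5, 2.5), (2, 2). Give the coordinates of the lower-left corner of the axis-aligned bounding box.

x-range [-5.5, 5], y-range [-5, 6].
The lower-left corner is (-5.5, -5).

(-5.5, -5)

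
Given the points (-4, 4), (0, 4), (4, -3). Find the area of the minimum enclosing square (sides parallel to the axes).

64

The bounding box has width 8 and height 7.
An axis-aligned square enclosing the set must have side ≥ max(width, height).
So the minimum side is max(8, 7) = 8.
Area = 8² = 64.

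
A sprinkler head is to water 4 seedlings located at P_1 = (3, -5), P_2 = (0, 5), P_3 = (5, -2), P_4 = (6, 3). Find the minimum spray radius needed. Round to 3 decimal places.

5.224

A smallest enclosing disk is always determined by at most three of the input points on its boundary.
The minimum enclosing circle is determined by three boundary points: P_1, P_2, P_4.
Their circumcentre is (91/54, 1/18) with r² = 39785/1458.
The farthest remaining point P_3 is at distance² 22181/1458 ≤ 39785/1458.
r = √(39785/1458) ≈ 5.224.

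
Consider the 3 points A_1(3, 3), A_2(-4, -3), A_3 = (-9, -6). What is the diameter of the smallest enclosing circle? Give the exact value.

15

Side lengths²: A_1A_2² = 85, A_1A_3² = 225, A_2A_3² = 34.
Since A_1A_3² = 225 ≥ 85 + 34 = 119, the angle opposite A_1A_3 is not acute, so the smallest enclosing circle has A_1A_3 as diameter.
Centre = midpoint of A_1A_3 = (-3, -1.5), r² = 225/4 = 56.25.
Diameter = 2r = 2√(56.25) = 15.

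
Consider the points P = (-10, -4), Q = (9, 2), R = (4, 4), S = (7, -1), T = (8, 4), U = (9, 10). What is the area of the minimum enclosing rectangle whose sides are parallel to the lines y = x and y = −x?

231

In coordinates u = x + y, v = x − y the rectangle is axis-aligned; the map (x,y)→(u,v) scales areas by 2.
u-values: -14, 11, 8, 6, 12, 19; range = 19 − (-14) = 33.
v-values: -6, 7, 0, 8, 4, -1; range = 8 − (-6) = 14.
Area = (33 × 14) / 2 = 231.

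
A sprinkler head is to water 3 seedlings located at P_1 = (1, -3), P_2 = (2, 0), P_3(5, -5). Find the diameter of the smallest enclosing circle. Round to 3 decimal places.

Side lengths²: P_1P_2² = 10, P_1P_3² = 20, P_2P_3² = 34.
Since P_2P_3² = 34 ≥ 20 + 10 = 30, the angle opposite P_2P_3 is not acute, so the smallest enclosing circle has P_2P_3 as diameter.
Centre = midpoint of P_2P_3 = (3.5, -2.5), r² = 34/4 = 8.5.
Diameter = 2r = 2√(8.5) ≈ 5.831.

5.831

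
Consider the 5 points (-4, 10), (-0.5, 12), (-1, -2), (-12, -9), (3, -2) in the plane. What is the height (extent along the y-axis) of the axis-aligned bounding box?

max y = 12, min y = -9, so height = 21.

21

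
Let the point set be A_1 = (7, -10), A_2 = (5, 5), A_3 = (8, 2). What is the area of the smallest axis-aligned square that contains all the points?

225

The bounding box has width 3 and height 15.
An axis-aligned square enclosing the set must have side ≥ max(width, height).
So the minimum side is max(3, 15) = 15.
Area = 15² = 225.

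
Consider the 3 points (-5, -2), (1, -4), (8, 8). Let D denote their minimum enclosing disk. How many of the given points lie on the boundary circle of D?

2

Call the three points A, B, C in the order given.
Side lengths²: AB² = 40, AC² = 269, BC² = 193.
Since AC² = 269 ≥ 193 + 40 = 233, the angle opposite AC is not acute, so the smallest enclosing circle has AC as diameter.
Centre = midpoint of AC = (1.5, 3), r² = 269/4 = 67.25.
The points at distance exactly r from the centre are (-5, -2), (8, 8) — 2 points.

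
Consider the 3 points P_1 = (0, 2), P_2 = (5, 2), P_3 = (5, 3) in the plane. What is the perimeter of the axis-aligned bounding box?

Width = max x − min x = 5 − 0 = 5.
Height = max y − min y = 3 − 2 = 1.
Perimeter = 2(5 + 1) = 12.

12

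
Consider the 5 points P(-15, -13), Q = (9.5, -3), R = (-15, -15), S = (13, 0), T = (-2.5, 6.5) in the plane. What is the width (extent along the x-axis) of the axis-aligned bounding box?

28

max x = 13, min x = -15, so width = 28.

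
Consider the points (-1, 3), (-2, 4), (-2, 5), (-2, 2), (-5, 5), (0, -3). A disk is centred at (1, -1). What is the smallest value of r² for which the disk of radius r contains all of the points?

72

The required radius is the distance from (1, -1) to the farthest point.
Squared distances: 20, 34, 45, 18, 72, 5.
Maximum is 72, attained at (-5, 5).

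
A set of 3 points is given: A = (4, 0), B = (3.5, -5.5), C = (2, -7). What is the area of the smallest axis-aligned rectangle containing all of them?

x ranges over [2, 4], width 2.
y ranges over [-7, 0], height 7.
Area = 2 × 7 = 14.

14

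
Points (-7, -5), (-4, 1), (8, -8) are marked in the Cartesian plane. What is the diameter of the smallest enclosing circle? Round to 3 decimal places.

15.548

Call the three points A, B, C in the order given.
Side lengths²: AB² = 45, AC² = 234, BC² = 225.
Since AC² = 234 < 225 + 45 = 270, the triangle is acute, so the smallest enclosing circle is the circumcircle.
Circumcentre = (17/22, -113/22), r² = 14625/242.
Diameter = 2r = 2√(14625/242) ≈ 15.548.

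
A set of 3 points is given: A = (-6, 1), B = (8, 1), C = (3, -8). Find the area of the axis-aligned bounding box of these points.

x ranges over [-6, 8], width 14.
y ranges over [-8, 1], height 9.
Area = 14 × 9 = 126.

126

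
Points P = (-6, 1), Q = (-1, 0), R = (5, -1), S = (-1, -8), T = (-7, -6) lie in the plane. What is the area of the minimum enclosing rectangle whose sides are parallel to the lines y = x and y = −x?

119

In coordinates u = x + y, v = x − y the rectangle is axis-aligned; the map (x,y)→(u,v) scales areas by 2.
u-values: -5, -1, 4, -9, -13; range = 4 − (-13) = 17.
v-values: -7, -1, 6, 7, -1; range = 7 − (-7) = 14.
Area = (17 × 14) / 2 = 119.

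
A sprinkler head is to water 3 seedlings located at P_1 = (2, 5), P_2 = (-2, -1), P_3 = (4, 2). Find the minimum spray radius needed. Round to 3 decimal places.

Side lengths²: P_1P_2² = 52, P_1P_3² = 13, P_2P_3² = 45.
Since P_1P_2² = 52 < 45 + 13 = 58, the triangle is acute, so the smallest enclosing circle is the circumcircle.
Circumcentre = (0.375, 1.75), r² = 13.203125.
r = √(13.203125) ≈ 3.634.

3.634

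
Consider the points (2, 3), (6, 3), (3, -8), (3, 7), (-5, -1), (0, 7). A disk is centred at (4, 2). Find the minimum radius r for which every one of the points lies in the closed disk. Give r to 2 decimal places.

The required radius is the distance from (4, 2) to the farthest point.
Squared distances: 5, 5, 101, 26, 90, 41.
Maximum is 101, attained at (3, -8).
r = √101 ≈ 10.05.

10.05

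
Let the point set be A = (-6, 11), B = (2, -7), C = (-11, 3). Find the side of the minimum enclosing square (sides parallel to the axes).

18

The bounding box has width 13 and height 18.
An axis-aligned square enclosing the set must have side ≥ max(width, height).
So the minimum side is max(13, 18) = 18.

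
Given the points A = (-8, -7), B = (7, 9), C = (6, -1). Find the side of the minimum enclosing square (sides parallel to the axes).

16

The bounding box has width 15 and height 16.
An axis-aligned square enclosing the set must have side ≥ max(width, height).
So the minimum side is max(15, 16) = 16.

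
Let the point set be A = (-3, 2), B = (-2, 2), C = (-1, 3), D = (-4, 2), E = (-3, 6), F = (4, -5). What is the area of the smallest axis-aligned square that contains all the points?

The bounding box has width 8 and height 11.
An axis-aligned square enclosing the set must have side ≥ max(width, height).
So the minimum side is max(8, 11) = 11.
Area = 11² = 121.

121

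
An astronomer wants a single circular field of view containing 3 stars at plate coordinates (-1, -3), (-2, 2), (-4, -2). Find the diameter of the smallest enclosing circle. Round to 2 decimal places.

5.15

Call the three points A, B, C in the order given.
Side lengths²: AB² = 26, AC² = 10, BC² = 20.
Since AB² = 26 < 20 + 10 = 30, the triangle is acute, so the smallest enclosing circle is the circumcircle.
Circumcentre = (-13/7, -4/7), r² = 325/49.
Diameter = 2r = 2√(325/49) ≈ 5.15.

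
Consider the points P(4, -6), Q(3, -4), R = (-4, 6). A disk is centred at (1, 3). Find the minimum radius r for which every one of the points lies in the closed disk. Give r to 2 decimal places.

9.49

The required radius is the distance from (1, 3) to the farthest point.
Squared distances: 90, 53, 34.
Maximum is 90, attained at P.
r = √90 ≈ 9.49.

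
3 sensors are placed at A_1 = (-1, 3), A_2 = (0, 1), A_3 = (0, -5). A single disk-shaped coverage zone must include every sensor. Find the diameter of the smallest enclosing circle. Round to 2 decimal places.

8.06

Side lengths²: A_1A_2² = 5, A_1A_3² = 65, A_2A_3² = 36.
Since A_1A_3² = 65 ≥ 36 + 5 = 41, the angle opposite A_1A_3 is not acute, so the smallest enclosing circle has A_1A_3 as diameter.
Centre = midpoint of A_1A_3 = (-0.5, -1), r² = 65/4 = 16.25.
Diameter = 2r = 2√(16.25) ≈ 8.06.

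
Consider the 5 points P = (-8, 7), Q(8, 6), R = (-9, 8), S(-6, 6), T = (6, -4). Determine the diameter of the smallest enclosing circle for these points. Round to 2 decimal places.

19.27

A smallest enclosing disk is always determined by at most three of the input points on its boundary.
The minimum enclosing circle is determined by three boundary points: Q, R, T.
Their circumcentre is (-59/58, 151/58) with r² = 156169/1682.
The farthest remaining point P is at distance² 114525/1682 ≤ 156169/1682.
Diameter = 2r = 2√(156169/1682) ≈ 19.27.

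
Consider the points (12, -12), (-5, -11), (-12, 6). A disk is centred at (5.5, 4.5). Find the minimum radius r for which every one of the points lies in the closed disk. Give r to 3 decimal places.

18.722

The required radius is the distance from (5.5, 4.5) to the farthest point.
Squared distances: 314.5, 350.5, 308.5.
Maximum is 350.5, attained at (-5, -11).
r = √(350.5) ≈ 18.722.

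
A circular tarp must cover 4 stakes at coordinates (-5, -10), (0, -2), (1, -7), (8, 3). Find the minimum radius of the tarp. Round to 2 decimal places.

9.19

By Welzl's lemma the MEC is supported by two points (diametrically opposite) or three points (on a circumcircle).
The farthest pair is (-5, -10)–(8, 3) with squared distance 338. The circle on this segment as diameter has centre (1.5, -3.5) and r² = 338/4 = 84.5.
Check (0, -2): distance² to centre = 4.5 ≤ 84.5, so it lies inside.
All remaining points lie in this disk, and no smaller disk contains both endpoints, so this is the minimum enclosing circle.
r = √(84.5) ≈ 9.19.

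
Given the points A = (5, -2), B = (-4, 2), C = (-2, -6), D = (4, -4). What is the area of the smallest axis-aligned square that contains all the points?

The bounding box has width 9 and height 8.
An axis-aligned square enclosing the set must have side ≥ max(width, height).
So the minimum side is max(9, 8) = 9.
Area = 9² = 81.

81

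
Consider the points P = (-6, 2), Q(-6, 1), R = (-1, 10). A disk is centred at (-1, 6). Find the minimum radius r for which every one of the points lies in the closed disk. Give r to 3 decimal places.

7.071

The required radius is the distance from (-1, 6) to the farthest point.
Squared distances: 41, 50, 16.
Maximum is 50, attained at Q.
r = √50 ≈ 7.071.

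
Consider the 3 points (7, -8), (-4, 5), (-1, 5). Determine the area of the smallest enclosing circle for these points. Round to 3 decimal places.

227.765

Call the three points A, B, C in the order given.
Side lengths²: AB² = 290, AC² = 233, BC² = 9.
Since AB² = 290 ≥ 233 + 9 = 242, the angle opposite AB is not acute, so the smallest enclosing circle has AB as diameter.
Centre = midpoint of AB = (1.5, -1.5), r² = 290/4 = 72.5.
Area = π·r² = π·72.5 ≈ 227.765.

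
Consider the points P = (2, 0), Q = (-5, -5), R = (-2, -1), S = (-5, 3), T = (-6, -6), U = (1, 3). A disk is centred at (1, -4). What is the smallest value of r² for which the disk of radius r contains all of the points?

The required radius is the distance from (1, -4) to the farthest point.
Squared distances: 17, 37, 18, 85, 53, 49.
Maximum is 85, attained at S.

85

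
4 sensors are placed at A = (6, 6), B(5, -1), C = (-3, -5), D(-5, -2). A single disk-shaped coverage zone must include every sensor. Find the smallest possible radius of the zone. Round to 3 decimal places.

By Welzl's lemma the MEC is supported by two points (diametrically opposite) or three points (on a circumcircle).
The farthest pair is A–C with squared distance 202. The circle on this segment as diameter has centre (1.5, 0.5) and r² = 202/4 = 50.5.
Check B: distance² to centre = 14.5 ≤ 50.5, so it lies inside.
All remaining points lie in this disk, and no smaller disk contains both endpoints, so this is the minimum enclosing circle.
r = √(50.5) ≈ 7.106.

7.106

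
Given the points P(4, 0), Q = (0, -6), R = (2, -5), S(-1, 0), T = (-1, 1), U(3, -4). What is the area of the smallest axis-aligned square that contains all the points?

The bounding box has width 5 and height 7.
An axis-aligned square enclosing the set must have side ≥ max(width, height).
So the minimum side is max(5, 7) = 7.
Area = 7² = 49.

49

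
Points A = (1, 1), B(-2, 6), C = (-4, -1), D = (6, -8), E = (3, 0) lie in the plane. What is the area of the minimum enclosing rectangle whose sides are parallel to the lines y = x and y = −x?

In coordinates u = x + y, v = x − y the rectangle is axis-aligned; the map (x,y)→(u,v) scales areas by 2.
u-values: 2, 4, -5, -2, 3; range = 4 − (-5) = 9.
v-values: 0, -8, -3, 14, 3; range = 14 − (-8) = 22.
Area = (9 × 22) / 2 = 99.

99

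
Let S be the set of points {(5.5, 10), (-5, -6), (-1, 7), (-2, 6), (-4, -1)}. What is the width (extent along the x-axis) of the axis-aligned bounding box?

max x = 5.5, min x = -5, so width = 10.5.

10.5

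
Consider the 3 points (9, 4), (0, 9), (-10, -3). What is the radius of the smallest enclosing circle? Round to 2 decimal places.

10.12

Call the three points A, B, C in the order given.
Side lengths²: AB² = 106, AC² = 410, BC² = 244.
Since AC² = 410 ≥ 244 + 106 = 350, the angle opposite AC is not acute, so the smallest enclosing circle has AC as diameter.
Centre = midpoint of AC = (-0.5, 0.5), r² = 410/4 = 102.5.
r = √(102.5) ≈ 10.12.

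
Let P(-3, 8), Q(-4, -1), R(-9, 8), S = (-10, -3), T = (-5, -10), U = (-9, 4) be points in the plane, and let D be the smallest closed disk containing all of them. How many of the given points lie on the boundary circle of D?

A smallest enclosing disk is always determined by at most three of the input points on its boundary.
The minimum enclosing circle is determined by three boundary points: P, R, T.
Their circumcentre is (-6, -7/9) with r² = 6970/81.
The farthest remaining point U is at distance² 2578/81 ≤ 6970/81.
The points at distance exactly r from the centre are P, R, T — 3 points.

3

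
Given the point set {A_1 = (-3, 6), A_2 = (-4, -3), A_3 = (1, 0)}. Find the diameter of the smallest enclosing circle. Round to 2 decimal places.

9.07

Side lengths²: A_1A_2² = 82, A_1A_3² = 52, A_2A_3² = 34.
Since A_1A_2² = 82 < 52 + 34 = 86, the triangle is acute, so the smallest enclosing circle is the circumcircle.
Circumcentre = (-23/7, 31/21), r² = 9061/441.
Diameter = 2r = 2√(9061/441) ≈ 9.07.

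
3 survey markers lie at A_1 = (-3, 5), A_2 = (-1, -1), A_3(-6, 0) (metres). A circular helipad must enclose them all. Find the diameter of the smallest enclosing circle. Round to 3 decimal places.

Side lengths²: A_1A_2² = 40, A_1A_3² = 34, A_2A_3² = 26.
Since A_1A_2² = 40 < 34 + 26 = 60, the triangle is acute, so the smallest enclosing circle is the circumcircle.
Circumcentre = (-43/14, 23/14), r² = 1105/98.
Diameter = 2r = 2√(1105/98) ≈ 6.716.

6.716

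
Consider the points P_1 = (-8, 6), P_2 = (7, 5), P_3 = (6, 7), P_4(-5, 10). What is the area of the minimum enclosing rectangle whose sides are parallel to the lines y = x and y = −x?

In coordinates u = x + y, v = x − y the rectangle is axis-aligned; the map (x,y)→(u,v) scales areas by 2.
u-values: -2, 12, 13, 5; range = 13 − (-2) = 15.
v-values: -14, 2, -1, -15; range = 2 − (-15) = 17.
Area = (15 × 17) / 2 = 127.5.

127.5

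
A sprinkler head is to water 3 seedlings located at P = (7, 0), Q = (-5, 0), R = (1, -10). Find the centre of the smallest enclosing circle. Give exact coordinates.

Side lengths²: PQ² = 144, PR² = 136, QR² = 136.
Since PQ² = 144 < 136 + 136 = 272, the triangle is acute, so the smallest enclosing circle is the circumcircle.
Circumcentre = (1, -3.2), r² = 46.24.
Centre = (1, -3.2).

(1, -3.2)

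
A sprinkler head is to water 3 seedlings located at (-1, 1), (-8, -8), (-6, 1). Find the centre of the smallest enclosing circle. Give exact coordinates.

(-4.5, -3.5)

Call the three points A, B, C in the order given.
Side lengths²: AB² = 130, AC² = 25, BC² = 85.
Since AB² = 130 ≥ 85 + 25 = 110, the angle opposite AB is not acute, so the smallest enclosing circle has AB as diameter.
Centre = midpoint of AB = (-4.5, -3.5), r² = 130/4 = 32.5.
Centre = (-4.5, -3.5).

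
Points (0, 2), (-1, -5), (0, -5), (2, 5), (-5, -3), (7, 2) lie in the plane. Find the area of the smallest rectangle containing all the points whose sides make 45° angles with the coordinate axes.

In coordinates u = x + y, v = x − y the rectangle is axis-aligned; the map (x,y)→(u,v) scales areas by 2.
u-values: 2, -6, -5, 7, -8, 9; range = 9 − (-8) = 17.
v-values: -2, 4, 5, -3, -2, 5; range = 5 − (-3) = 8.
Area = (17 × 8) / 2 = 68.

68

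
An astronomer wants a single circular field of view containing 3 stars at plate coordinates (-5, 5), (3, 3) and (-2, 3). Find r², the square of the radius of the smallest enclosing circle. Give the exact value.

Call the three points A, B, C in the order given.
Side lengths²: AB² = 68, AC² = 13, BC² = 25.
Since AB² = 68 ≥ 25 + 13 = 38, the angle opposite AB is not acute, so the smallest enclosing circle has AB as diameter.
Centre = midpoint of AB = (-1, 4), r² = 68/4 = 17.

17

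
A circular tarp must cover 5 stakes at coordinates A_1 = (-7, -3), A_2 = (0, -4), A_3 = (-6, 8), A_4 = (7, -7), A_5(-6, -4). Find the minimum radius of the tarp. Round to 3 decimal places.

9.925

The minimum enclosing circle of a finite set is fixed by two of the points (as a diameter) or three (as a circumcircle).
The farthest pair is A_3–A_4 with squared distance 394. The circle on this segment as diameter has centre (0.5, 0.5) and r² = 394/4 = 98.5.
Check A_1: distance² to centre = 68.5 ≤ 98.5, so it lies inside.
All remaining points lie in this disk, and no smaller disk contains both endpoints, so this is the minimum enclosing circle.
r = √(98.5) ≈ 9.925.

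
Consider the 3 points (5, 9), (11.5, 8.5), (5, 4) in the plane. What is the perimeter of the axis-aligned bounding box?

Width = max x − min x = 11.5 − 5 = 6.5.
Height = max y − min y = 9 − 4 = 5.
Perimeter = 2(6.5 + 5) = 23.

23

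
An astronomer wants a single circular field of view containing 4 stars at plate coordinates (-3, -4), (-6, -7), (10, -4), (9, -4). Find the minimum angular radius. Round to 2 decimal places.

The farthest pair is (-6, -7)–(10, -4) with squared distance 265. The circle on this segment as diameter has centre (2, -5.5) and r² = 265/4 = 66.25.
Check (-3, -4): distance² to centre = 27.25 ≤ 66.25, so it lies inside.
All remaining points lie in this disk, and no smaller disk contains both endpoints, so this is the minimum enclosing circle.
r = √(66.25) ≈ 8.14.

8.14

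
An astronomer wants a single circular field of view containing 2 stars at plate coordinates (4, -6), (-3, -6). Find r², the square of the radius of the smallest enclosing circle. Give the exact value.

12.25

The smallest circle enclosing two points has them as diameter endpoints.
Centre = midpoint = (0.5, -6); r² = |(4, -6)−(-3, -6)|²/4 = 49/4 = 12.25.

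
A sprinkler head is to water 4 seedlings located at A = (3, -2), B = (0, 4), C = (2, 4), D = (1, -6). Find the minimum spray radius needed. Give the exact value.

5.05

A smallest enclosing disk is always determined by at most three of the input points on its boundary.
The minimum enclosing circle is determined by three boundary points: B, C, D.
Their circumcentre is (1, -0.95) with r² = 25.5025.
The farthest remaining point A is at distance² 5.1025 ≤ 25.5025.
r = √(25.5025) = 5.05.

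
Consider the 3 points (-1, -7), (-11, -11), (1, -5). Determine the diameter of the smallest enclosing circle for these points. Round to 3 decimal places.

13.416

Call the three points A, B, C in the order given.
Side lengths²: AB² = 116, AC² = 8, BC² = 180.
Since BC² = 180 ≥ 116 + 8 = 124, the angle opposite BC is not acute, so the smallest enclosing circle has BC as diameter.
Centre = midpoint of BC = (-5, -8), r² = 180/4 = 45.
Diameter = 2r = 2√45 ≈ 13.416.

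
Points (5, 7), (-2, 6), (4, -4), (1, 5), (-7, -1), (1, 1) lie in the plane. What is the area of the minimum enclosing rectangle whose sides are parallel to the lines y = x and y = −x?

160

In coordinates u = x + y, v = x − y the rectangle is axis-aligned; the map (x,y)→(u,v) scales areas by 2.
u-values: 12, 4, 0, 6, -8, 2; range = 12 − (-8) = 20.
v-values: -2, -8, 8, -4, -6, 0; range = 8 − (-8) = 16.
Area = (20 × 16) / 2 = 160.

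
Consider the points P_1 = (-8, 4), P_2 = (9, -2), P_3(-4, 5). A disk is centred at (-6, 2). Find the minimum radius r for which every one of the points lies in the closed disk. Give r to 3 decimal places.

15.524

The required radius is the distance from (-6, 2) to the farthest point.
Squared distances: 8, 241, 13.
Maximum is 241, attained at P_2.
r = √241 ≈ 15.524.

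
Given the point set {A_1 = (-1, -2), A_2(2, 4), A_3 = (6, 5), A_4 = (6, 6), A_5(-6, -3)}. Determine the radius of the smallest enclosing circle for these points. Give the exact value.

By Welzl's lemma the MEC is supported by two points (diametrically opposite) or three points (on a circumcircle).
The farthest pair is A_4–A_5 with squared distance 225. The circle on this segment as diameter has centre (0, 1.5) and r² = 225/4 = 56.25.
Check A_1: distance² to centre = 13.25 ≤ 56.25, so it lies inside.
All remaining points lie in this disk, and no smaller disk contains both endpoints, so this is the minimum enclosing circle.
r = √(56.25) = 7.5.

7.5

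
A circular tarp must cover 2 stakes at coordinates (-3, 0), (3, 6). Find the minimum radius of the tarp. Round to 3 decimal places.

4.243

The smallest circle enclosing two points has them as diameter endpoints.
Centre = midpoint = (0, 3); r² = |(-3, 0)−(3, 6)|²/4 = 72/4 = 18.
r = √18 ≈ 4.243.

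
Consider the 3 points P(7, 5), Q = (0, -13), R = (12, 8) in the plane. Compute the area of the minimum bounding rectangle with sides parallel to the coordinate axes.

x ranges over [0, 12], width 12.
y ranges over [-13, 8], height 21.
Area = 12 × 21 = 252.

252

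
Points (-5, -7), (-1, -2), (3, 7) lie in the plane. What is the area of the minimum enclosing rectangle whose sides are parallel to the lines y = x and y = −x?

In coordinates u = x + y, v = x − y the rectangle is axis-aligned; the map (x,y)→(u,v) scales areas by 2.
u-values: -12, -3, 10; range = 10 − (-12) = 22.
v-values: 2, 1, -4; range = 2 − (-4) = 6.
Area = (22 × 6) / 2 = 66.

66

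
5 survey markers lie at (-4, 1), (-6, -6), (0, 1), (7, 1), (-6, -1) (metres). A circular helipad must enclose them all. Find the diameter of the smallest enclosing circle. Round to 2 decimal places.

A smallest enclosing disk is always determined by at most three of the input points on its boundary.
The farthest pair is (-6, -6)–(7, 1) with squared distance 218. The circle on this segment as diameter has centre (0.5, -2.5) and r² = 218/4 = 54.5.
Check (-4, 1): distance² to centre = 32.5 ≤ 54.5, so it lies inside.
All remaining points lie in this disk, and no smaller disk contains both endpoints, so this is the minimum enclosing circle.
Diameter = 2r = 2√(54.5) ≈ 14.76.

14.76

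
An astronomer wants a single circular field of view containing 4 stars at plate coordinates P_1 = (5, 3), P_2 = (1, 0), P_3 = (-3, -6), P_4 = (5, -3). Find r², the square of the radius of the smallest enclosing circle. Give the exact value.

36.25

The farthest pair is P_1–P_3 with squared distance 145. The circle on this segment as diameter has centre (1, -1.5) and r² = 145/4 = 36.25.
Check P_2: distance² to centre = 2.25 ≤ 36.25, so it lies inside.
All remaining points lie in this disk, and no smaller disk contains both endpoints, so this is the minimum enclosing circle.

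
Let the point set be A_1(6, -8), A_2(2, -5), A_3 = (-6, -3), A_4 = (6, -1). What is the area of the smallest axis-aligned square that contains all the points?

The bounding box has width 12 and height 7.
An axis-aligned square enclosing the set must have side ≥ max(width, height).
So the minimum side is max(12, 7) = 12.
Area = 12² = 144.

144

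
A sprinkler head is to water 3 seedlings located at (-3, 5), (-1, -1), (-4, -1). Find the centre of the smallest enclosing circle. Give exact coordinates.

Call the three points A, B, C in the order given.
Side lengths²: AB² = 40, AC² = 37, BC² = 9.
Since AB² = 40 < 37 + 9 = 46, the triangle is acute, so the smallest enclosing circle is the circumcircle.
Circumcentre = (-2.5, 11/6), r² = 185/18.
Centre = (-2.5, 11/6).

(-2.5, 11/6)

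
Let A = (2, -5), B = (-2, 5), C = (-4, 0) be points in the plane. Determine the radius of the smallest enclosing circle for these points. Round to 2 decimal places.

5.39

Side lengths²: AB² = 116, AC² = 61, BC² = 29.
Since AB² = 116 ≥ 61 + 29 = 90, the angle opposite AB is not acute, so the smallest enclosing circle has AB as diameter.
Centre = midpoint of AB = (0, 0), r² = 116/4 = 29.
r = √29 ≈ 5.39.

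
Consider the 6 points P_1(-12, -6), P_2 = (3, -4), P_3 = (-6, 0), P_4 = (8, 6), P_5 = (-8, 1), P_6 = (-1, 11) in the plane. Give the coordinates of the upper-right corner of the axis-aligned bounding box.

x-range [-12, 8], y-range [-6, 11].
The upper-right corner is (8, 11).

(8, 11)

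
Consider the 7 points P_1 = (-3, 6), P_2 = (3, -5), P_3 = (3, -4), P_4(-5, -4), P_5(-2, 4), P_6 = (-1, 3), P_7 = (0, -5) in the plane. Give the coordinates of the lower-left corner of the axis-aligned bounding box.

(-5, -5)

x-range [-5, 3], y-range [-5, 6].
The lower-left corner is (-5, -5).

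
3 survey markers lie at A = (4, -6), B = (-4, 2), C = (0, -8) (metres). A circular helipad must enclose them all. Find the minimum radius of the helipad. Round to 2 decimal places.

5.68

Side lengths²: AB² = 128, AC² = 20, BC² = 116.
Since AB² = 128 < 116 + 20 = 136, the triangle is acute, so the smallest enclosing circle is the circumcircle.
Circumcentre = (-1/3, -7/3), r² = 290/9.
r = √(290/9) ≈ 5.68.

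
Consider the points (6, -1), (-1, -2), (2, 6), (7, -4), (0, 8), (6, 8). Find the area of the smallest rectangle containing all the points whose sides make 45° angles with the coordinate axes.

In coordinates u = x + y, v = x − y the rectangle is axis-aligned; the map (x,y)→(u,v) scales areas by 2.
u-values: 5, -3, 8, 3, 8, 14; range = 14 − (-3) = 17.
v-values: 7, 1, -4, 11, -8, -2; range = 11 − (-8) = 19.
Area = (17 × 19) / 2 = 161.5.

161.5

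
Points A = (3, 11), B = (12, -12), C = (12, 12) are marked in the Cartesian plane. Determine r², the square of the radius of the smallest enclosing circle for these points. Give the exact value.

12505/81

Side lengths²: AB² = 610, AC² = 82, BC² = 576.
Since AB² = 610 < 576 + 82 = 658, the triangle is acute, so the smallest enclosing circle is the circumcircle.
Circumcentre = (79/9, 0), r² = 12505/81.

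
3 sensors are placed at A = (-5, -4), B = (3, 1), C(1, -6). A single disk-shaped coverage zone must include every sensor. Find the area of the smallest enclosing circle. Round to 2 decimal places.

70.03

Side lengths²: AB² = 89, AC² = 40, BC² = 53.
Since AB² = 89 < 53 + 40 = 93, the triangle is acute, so the smallest enclosing circle is the circumcircle.
Circumcentre = (-41/46, -77/46), r² = 23585/1058.
Area = π·r² = π·23585/1058 ≈ 70.03.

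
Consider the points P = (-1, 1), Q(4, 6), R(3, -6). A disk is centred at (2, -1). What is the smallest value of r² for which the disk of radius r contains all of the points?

53

The required radius is the distance from (2, -1) to the farthest point.
Squared distances: 13, 53, 26.
Maximum is 53, attained at Q.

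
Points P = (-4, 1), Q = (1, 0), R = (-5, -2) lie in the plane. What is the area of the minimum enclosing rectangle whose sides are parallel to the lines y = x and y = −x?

In coordinates u = x + y, v = x − y the rectangle is axis-aligned; the map (x,y)→(u,v) scales areas by 2.
u-values: -3, 1, -7; range = 1 − (-7) = 8.
v-values: -5, 1, -3; range = 1 − (-5) = 6.
Area = (8 × 6) / 2 = 24.

24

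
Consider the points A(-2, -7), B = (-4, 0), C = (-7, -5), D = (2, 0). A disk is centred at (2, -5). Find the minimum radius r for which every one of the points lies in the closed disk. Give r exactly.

9

The required radius is the distance from (2, -5) to the farthest point.
Squared distances: 20, 61, 81, 25.
Maximum is 81, attained at C.
r = √81 = 9.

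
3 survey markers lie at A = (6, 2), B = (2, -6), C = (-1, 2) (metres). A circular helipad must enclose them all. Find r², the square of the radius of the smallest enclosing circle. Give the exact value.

22.8125

Side lengths²: AB² = 80, AC² = 49, BC² = 73.
Since AB² = 80 < 73 + 49 = 122, the triangle is acute, so the smallest enclosing circle is the circumcircle.
Circumcentre = (2.5, -1.25), r² = 22.8125.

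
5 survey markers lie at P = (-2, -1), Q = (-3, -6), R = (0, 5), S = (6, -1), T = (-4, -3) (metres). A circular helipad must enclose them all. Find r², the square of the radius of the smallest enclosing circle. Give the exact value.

3445/98

The minimum enclosing circle of a finite set is fixed by two of the points (as a diameter) or three (as a circumcircle).
The minimum enclosing circle is determined by three boundary points: Q, R, S.
Their circumcentre is (1/14, -13/14) with r² = 3445/98.
The farthest remaining point T is at distance² 2045/98 ≤ 3445/98.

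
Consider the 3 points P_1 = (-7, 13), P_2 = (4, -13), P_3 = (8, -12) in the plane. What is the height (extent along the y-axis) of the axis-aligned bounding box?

max y = 13, min y = -13, so height = 26.

26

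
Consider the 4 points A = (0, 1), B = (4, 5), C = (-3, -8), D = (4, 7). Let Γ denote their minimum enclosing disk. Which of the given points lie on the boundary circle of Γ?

By Welzl's lemma the MEC is supported by two points (diametrically opposite) or three points (on a circumcircle).
The farthest pair is C–D with squared distance 274. The circle on this segment as diameter has centre (0.5, -0.5) and r² = 274/4 = 68.5.
Check A: distance² to centre = 2.5 ≤ 68.5, so it lies inside.
All remaining points lie in this disk, and no smaller disk contains both endpoints, so this is the minimum enclosing circle.
The points at distance exactly r from the centre are C, D — 2 points.

C, D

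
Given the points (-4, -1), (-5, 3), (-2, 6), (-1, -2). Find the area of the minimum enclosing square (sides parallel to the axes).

The bounding box has width 4 and height 8.
An axis-aligned square enclosing the set must have side ≥ max(width, height).
So the minimum side is max(4, 8) = 8.
Area = 8² = 64.

64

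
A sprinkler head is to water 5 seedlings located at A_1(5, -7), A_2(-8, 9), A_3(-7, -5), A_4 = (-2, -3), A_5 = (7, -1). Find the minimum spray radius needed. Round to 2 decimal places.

The farthest pair is A_1–A_2 with squared distance 425. The circle on this segment as diameter has centre (-1.5, 1) and r² = 425/4 = 106.25.
Check A_3: distance² to centre = 66.25 ≤ 106.25, so it lies inside.
All remaining points lie in this disk, and no smaller disk contains both endpoints, so this is the minimum enclosing circle.
r = √(106.25) ≈ 10.31.

10.31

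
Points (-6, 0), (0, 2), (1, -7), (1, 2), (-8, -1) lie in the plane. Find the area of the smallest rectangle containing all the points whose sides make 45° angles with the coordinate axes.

In coordinates u = x + y, v = x − y the rectangle is axis-aligned; the map (x,y)→(u,v) scales areas by 2.
u-values: -6, 2, -6, 3, -9; range = 3 − (-9) = 12.
v-values: -6, -2, 8, -1, -7; range = 8 − (-7) = 15.
Area = (12 × 15) / 2 = 90.

90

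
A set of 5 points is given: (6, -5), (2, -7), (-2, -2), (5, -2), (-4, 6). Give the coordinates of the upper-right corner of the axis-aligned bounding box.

(6, 6)

x-range [-4, 6], y-range [-7, 6].
The upper-right corner is (6, 6).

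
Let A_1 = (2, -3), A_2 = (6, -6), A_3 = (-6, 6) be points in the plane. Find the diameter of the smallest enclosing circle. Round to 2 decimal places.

16.97

Side lengths²: A_1A_2² = 25, A_1A_3² = 145, A_2A_3² = 288.
Since A_2A_3² = 288 ≥ 145 + 25 = 170, the angle opposite A_2A_3 is not acute, so the smallest enclosing circle has A_2A_3 as diameter.
Centre = midpoint of A_2A_3 = (0, 0), r² = 288/4 = 72.
Diameter = 2r = 2√72 ≈ 16.97.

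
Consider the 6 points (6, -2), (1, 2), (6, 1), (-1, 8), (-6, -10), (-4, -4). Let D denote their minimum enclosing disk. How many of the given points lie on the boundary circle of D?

3

The minimum enclosing circle is determined by three boundary points: (6, 1), (-1, 8), (-6, -10).
Their circumcentre is (-143/46, -51/46) with r² = 92485/1058.
The farthest remaining point (6, -2) is at distance² 88621/1058 ≤ 92485/1058.
The points at distance exactly r from the centre are (6, 1), (-1, 8), (-6, -10) — 3 points.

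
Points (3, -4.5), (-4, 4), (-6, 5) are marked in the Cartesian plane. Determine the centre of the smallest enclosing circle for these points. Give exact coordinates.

(-1.5, 0.25)

Call the three points A, B, C in the order given.
Side lengths²: AB² = 121.25, AC² = 171.25, BC² = 5.
Since AC² = 171.25 ≥ 121.25 + 5 = 126.25, the angle opposite AC is not acute, so the smallest enclosing circle has AC as diameter.
Centre = midpoint of AC = (-1.5, 0.25), r² = 171.25/4 = 42.8125.
Centre = (-1.5, 0.25).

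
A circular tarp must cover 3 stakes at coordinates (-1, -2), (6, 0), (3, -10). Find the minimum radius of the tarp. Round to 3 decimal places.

Call the three points A, B, C in the order given.
Side lengths²: AB² = 53, AC² = 80, BC² = 109.
Since BC² = 109 < 80 + 53 = 133, the triangle is acute, so the smallest enclosing circle is the circumcircle.
Circumcentre = (3.5625, -4.71875), r² = 28.2080078125.
r = √(28.2080078125) ≈ 5.311.

5.311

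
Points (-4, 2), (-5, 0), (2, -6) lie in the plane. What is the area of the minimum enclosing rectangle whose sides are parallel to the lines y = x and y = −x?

21

In coordinates u = x + y, v = x − y the rectangle is axis-aligned; the map (x,y)→(u,v) scales areas by 2.
u-values: -2, -5, -4; range = -2 − (-5) = 3.
v-values: -6, -5, 8; range = 8 − (-6) = 14.
Area = (3 × 14) / 2 = 21.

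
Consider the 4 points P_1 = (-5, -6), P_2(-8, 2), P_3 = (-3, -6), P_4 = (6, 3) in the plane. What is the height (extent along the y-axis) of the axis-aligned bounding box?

9

max y = 3, min y = -6, so height = 9.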